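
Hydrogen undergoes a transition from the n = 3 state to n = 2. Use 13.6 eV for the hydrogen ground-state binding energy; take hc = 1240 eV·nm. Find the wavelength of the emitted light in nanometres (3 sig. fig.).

656 nm

ΔE = 13.60 × (1/2² − 1/3²) = 13.60 × 0.1389 = 1.889 eV.
λ = hc/ΔE = 1240 / 1.889 = 656 nm.
This line belongs to the Balmer series.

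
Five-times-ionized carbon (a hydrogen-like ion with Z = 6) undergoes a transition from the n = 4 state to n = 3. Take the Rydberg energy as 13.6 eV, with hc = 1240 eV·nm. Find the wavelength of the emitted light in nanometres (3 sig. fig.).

52.1 nm

For Z = 6 the level energies scale as Z², so the effective Rydberg energy is 13.6 × 36 = 489.6 eV.
ΔE = 489.6 × (1/3² − 1/4²) = 489.6 × 0.04861 = 23.80 eV.
λ = hc/ΔE = 1240 / 23.80 = 52.1 nm.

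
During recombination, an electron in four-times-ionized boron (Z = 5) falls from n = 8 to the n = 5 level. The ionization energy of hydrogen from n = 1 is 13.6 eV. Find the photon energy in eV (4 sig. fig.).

8.288 eV

The Bohr energies scale as Z², so for Z = 5: E_n = −340.0/n² eV.
E_8 = −340.0/64 = −5.313 eV and E_5 = −340.0/25 = −13.60 eV.
The photon energy is |E_8 − E_5| = 8.288 eV.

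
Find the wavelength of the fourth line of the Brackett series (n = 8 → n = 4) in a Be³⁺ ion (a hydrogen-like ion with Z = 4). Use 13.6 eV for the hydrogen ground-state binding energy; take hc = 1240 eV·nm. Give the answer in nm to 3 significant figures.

The Brackett series terminates on n_f = 4; the fourth line has n_i = 4+4 = 8.
ΔE = 217.6 × (1/4² − 1/8²) = 10.20 eV.
λ = 1240 / 10.20 = 122 nm.

122 nm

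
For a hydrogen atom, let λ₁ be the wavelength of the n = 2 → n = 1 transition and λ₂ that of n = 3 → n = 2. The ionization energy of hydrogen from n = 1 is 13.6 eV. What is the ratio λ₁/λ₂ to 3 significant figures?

λ ∝ 1/ΔE ∝ 1/(1/n_f² − 1/n_i²), and the Z² and hc factors cancel in the ratio.
λ₁/λ₂ = (1/2² − 1/3²)/(1/1² − 1/2²) = 0.1389/0.7500 = 0.185.

0.185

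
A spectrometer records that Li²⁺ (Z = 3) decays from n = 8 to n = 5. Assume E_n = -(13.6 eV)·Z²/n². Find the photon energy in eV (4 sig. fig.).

2.984 eV

The Bohr energies scale as Z², so for Z = 3: E_n = −122.4/n² eV.
E_8 = −122.4/64 = −1.913 eV and E_5 = −122.4/25 = −4.896 eV.
The photon energy is |E_8 − E_5| = 2.984 eV.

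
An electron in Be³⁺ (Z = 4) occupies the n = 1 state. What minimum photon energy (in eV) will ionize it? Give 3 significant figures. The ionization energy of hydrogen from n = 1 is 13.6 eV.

E_n = −13.6 Z²/n² = −217.6/n² eV for Z = 4.
E_1 = −217.6/1 = −218 eV, so ionization (to E = 0) requires 218 eV.

218 eV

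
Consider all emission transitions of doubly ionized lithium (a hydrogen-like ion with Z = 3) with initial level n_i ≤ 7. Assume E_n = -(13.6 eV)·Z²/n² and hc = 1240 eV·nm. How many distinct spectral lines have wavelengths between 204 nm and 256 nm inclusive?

2

Enumerate all n_i → n_f pairs with 1 ≤ n_f < n_i ≤ 7 and compute λ = 1240 / [13.6·9·(1/n_f² − 1/n_i²)].
Lines falling in [204, 256] nm: 4→3 (208.4 nm), 7→4 (240.7 nm).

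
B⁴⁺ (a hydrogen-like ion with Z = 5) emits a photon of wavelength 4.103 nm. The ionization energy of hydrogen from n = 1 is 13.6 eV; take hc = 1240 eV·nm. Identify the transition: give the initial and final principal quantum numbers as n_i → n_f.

The photon energy is ΔE = hc/λ = 1240 / 4.103 = 302.2 eV.
With Z = 5, ΔE = 340.0 × (1/n_f² − 1/n_i²), so 1/n_f² − 1/n_i² = 0.8889.
Trying n_f = 1 gives 1/n_i² = 0.1111, i.e. n_i ≈ 3; this pair matches.

n_i = 3, n_f = 1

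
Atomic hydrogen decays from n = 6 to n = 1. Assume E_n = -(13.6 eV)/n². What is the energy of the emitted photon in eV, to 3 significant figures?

E_6 = −13.60/36 = −0.3778 eV and E_1 = −13.60/1 = −13.60 eV.
The photon energy is |E_6 − E_1| = 13.2 eV.

13.2 eV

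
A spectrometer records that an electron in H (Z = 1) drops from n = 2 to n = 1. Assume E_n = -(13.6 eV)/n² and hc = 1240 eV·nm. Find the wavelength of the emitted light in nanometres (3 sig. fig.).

122 nm

ΔE = 13.60 × (1/1² − 1/2²) = 13.60 × 0.7500 = 10.20 eV.
λ = hc/ΔE = 1240 / 10.20 = 122 nm.
This line belongs to the Lyman series.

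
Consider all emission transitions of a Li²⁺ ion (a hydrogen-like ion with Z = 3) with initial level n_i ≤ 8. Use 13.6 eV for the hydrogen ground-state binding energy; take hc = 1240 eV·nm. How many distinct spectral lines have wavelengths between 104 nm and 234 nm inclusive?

6

Enumerate all n_i → n_f pairs with 1 ≤ n_f < n_i ≤ 8 and compute λ = 1240 / [13.6·9·(1/n_f² − 1/n_i²)].
Lines falling in [104, 234] nm: 8→3 (106.1 nm), 7→3 (111.7 nm), 6→3 (121.6 nm), 5→3 (142.5 nm), 4→3 (208.4 nm), 8→4 (216.1 nm).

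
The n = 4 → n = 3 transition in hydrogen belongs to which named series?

The series is set by the lower level: n_f = 3 is the Paschen series.

Paschen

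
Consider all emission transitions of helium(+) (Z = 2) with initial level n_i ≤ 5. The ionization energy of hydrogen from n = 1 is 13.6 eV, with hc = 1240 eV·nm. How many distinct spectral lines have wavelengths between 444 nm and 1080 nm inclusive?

Enumerate all n_i → n_f pairs with 1 ≤ n_f < n_i ≤ 5 and compute λ = 1240 / [13.6·4·(1/n_f² − 1/n_i²)].
Lines falling in [444, 1080] nm: 4→3 (468.9 nm), 5→4 (1013 nm).

2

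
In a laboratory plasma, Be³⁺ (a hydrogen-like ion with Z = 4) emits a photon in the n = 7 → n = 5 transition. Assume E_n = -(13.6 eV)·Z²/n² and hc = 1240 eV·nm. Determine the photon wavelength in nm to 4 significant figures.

For Z = 4 the level energies scale as Z², so the effective Rydberg energy is 13.6 × 16 = 217.6 eV.
ΔE = 217.6 × (1/5² − 1/7²) = 217.6 × 0.01959 = 4.263 eV.
λ = hc/ΔE = 1240 / 4.263 = 290.9 nm.

290.9 nm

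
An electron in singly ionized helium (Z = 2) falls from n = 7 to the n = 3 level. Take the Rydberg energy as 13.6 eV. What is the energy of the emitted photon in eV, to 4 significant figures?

The Bohr energies scale as Z², so for Z = 2: E_n = −54.40/n² eV.
E_7 = −54.40/49 = −1.110 eV and E_3 = −54.40/9 = −6.044 eV.
The photon energy is |E_7 − E_3| = 4.934 eV.

4.934 eV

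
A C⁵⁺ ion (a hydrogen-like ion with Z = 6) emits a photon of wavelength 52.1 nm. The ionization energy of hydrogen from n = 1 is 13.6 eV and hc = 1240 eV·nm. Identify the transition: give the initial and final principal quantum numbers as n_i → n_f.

n_i = 4, n_f = 3

The photon energy is ΔE = hc/λ = 1240 / 52.1 = 23.80 eV.
With Z = 6, ΔE = 489.6 × (1/n_f² − 1/n_i²), so 1/n_f² − 1/n_i² = 0.04861.
Trying n_f = 3 gives 1/n_i² = 0.06250, i.e. n_i ≈ 4; this pair matches.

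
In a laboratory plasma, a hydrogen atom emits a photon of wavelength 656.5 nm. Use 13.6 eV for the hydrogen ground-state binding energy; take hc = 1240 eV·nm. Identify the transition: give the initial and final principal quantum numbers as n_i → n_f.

The photon energy is ΔE = hc/λ = 1240 / 656.5 = 1.889 eV.
With Z = 1, ΔE = 13.60 × (1/n_f² − 1/n_i²), so 1/n_f² − 1/n_i² = 0.1389.
Trying n_f = 2 gives 1/n_i² = 0.1111, i.e. n_i ≈ 3; this pair matches.

n_i = 3, n_f = 2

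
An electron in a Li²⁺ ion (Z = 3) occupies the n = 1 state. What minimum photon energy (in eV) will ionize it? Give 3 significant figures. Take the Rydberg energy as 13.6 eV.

E_n = −13.6 Z²/n² = −122.4/n² eV for Z = 3.
E_1 = −122.4/1 = −122 eV, so ionization (to E = 0) requires 122 eV.

122 eV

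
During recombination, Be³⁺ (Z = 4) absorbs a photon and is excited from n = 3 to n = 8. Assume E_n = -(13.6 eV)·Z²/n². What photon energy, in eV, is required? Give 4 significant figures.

The Bohr energies scale as Z², so for Z = 4: E_n = −217.6/n² eV.
E_8 = −217.6/64 = −3.400 eV and E_3 = −217.6/9 = −24.18 eV.
The photon energy is |E_8 − E_3| = 20.78 eV.

20.78 eV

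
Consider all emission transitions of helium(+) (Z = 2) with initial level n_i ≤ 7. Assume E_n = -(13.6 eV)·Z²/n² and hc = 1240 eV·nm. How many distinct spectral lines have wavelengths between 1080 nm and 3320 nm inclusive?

Enumerate all n_i → n_f pairs with 1 ≤ n_f < n_i ≤ 7 and compute λ = 1240 / [13.6·4·(1/n_f² − 1/n_i²)].
Lines falling in [1080, 3320] nm: 7→5 (1163 nm), 6→5 (1865 nm), 7→6 (3093 nm).

3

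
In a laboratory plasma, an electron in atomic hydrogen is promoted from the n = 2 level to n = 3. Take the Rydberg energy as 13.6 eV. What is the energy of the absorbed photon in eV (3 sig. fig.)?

1.89 eV

E_3 = −13.60/9 = −1.511 eV and E_2 = −13.60/4 = −3.400 eV.
The photon energy is |E_3 − E_2| = 1.89 eV.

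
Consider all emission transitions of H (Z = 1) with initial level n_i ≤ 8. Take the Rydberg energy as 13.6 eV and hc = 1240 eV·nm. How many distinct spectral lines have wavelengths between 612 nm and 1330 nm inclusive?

5

Enumerate all n_i → n_f pairs with 1 ≤ n_f < n_i ≤ 8 and compute λ = 1240 / [13.6·1·(1/n_f² − 1/n_i²)].
Lines falling in [612, 1330] nm: 3→2 (656.5 nm), 8→3 (954.9 nm), 7→3 (1005 nm), 6→3 (1094 nm), 5→3 (1282 nm).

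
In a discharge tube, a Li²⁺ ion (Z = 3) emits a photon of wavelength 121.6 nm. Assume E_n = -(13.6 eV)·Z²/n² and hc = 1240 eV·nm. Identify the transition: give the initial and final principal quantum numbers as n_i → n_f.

n_i = 6, n_f = 3

The photon energy is ΔE = hc/λ = 1240 / 121.6 = 10.20 eV.
With Z = 3, ΔE = 122.4 × (1/n_f² − 1/n_i²), so 1/n_f² − 1/n_i² = 0.08331.
Trying n_f = 3 gives 1/n_i² = 0.02780, i.e. n_i ≈ 6; this pair matches.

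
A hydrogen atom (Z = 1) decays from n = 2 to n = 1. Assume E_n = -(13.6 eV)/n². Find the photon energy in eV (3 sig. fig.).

E_2 = −13.60/4 = −3.400 eV and E_1 = −13.60/1 = −13.60 eV.
The photon energy is |E_2 − E_1| = 10.2 eV.

10.2 eV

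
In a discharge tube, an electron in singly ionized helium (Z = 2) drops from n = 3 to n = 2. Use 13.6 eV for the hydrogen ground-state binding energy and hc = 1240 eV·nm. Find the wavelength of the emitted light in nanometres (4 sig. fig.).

For Z = 2 the level energies scale as Z², so the effective Rydberg energy is 13.6 × 4 = 54.40 eV.
ΔE = 54.40 × (1/2² − 1/3²) = 54.40 × 0.1389 = 7.556 eV.
λ = hc/ΔE = 1240 / 7.556 = 164.1 nm.

164.1 nm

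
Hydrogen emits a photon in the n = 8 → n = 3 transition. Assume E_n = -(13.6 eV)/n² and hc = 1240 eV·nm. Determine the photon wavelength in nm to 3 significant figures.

ΔE = 13.60 × (1/3² − 1/8²) = 13.60 × 0.09549 = 1.299 eV.
λ = hc/ΔE = 1240 / 1.299 = 955 nm.

955 nm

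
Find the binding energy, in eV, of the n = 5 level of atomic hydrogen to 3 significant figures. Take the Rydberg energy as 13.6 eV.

0.544 eV

E_5 = −13.60/25 = −0.544 eV, so ionization (to E = 0) requires 0.544 eV.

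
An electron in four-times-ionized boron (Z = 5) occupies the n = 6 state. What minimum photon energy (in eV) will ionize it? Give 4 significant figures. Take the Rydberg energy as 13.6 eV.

9.444 eV

E_n = −13.6 Z²/n² = −340.0/n² eV for Z = 5.
E_6 = −340.0/36 = −9.444 eV, so ionization (to E = 0) requires 9.444 eV.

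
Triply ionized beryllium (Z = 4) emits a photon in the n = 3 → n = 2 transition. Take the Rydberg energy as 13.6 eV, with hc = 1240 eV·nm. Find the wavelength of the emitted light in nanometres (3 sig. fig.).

For Z = 4 the level energies scale as Z², so the effective Rydberg energy is 13.6 × 16 = 217.6 eV.
ΔE = 217.6 × (1/2² − 1/3²) = 217.6 × 0.1389 = 30.22 eV.
λ = hc/ΔE = 1240 / 30.22 = 41.0 nm.

41.0 nm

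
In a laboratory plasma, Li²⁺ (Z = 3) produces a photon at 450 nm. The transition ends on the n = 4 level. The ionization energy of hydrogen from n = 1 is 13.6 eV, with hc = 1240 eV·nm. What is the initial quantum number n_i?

The photon energy is ΔE = hc/λ = 1240 / 450 = 2.756 eV.
With Z = 3, ΔE = 122.4 × (1/n_f² − 1/n_i²), so 1/n_f² − 1/n_i² = 0.02251.
With n_f = 4: 1/n_i² = 1/16 − 0.02251 = 0.03999, so n_i ≈ 5.00.

n_i = 5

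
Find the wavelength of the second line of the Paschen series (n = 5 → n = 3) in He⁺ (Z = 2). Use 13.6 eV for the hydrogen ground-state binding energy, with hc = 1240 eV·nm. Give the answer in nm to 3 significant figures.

The Paschen series terminates on n_f = 3; the second line has n_i = 3+2 = 5.
ΔE = 54.40 × (1/3² − 1/5²) = 3.868 eV.
λ = 1240 / 3.868 = 321 nm.

321 nm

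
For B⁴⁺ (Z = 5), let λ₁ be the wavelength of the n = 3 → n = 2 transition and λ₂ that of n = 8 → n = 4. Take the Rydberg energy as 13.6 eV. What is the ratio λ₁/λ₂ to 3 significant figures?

0.338

λ ∝ 1/ΔE ∝ 1/(1/n_f² − 1/n_i²), and the Z² and hc factors cancel in the ratio.
λ₁/λ₂ = (1/4² − 1/8²)/(1/2² − 1/3²) = 0.04688/0.1389 = 0.338.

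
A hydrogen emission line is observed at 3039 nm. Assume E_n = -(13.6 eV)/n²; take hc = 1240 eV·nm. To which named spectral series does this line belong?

Pfund

ΔE = 1240/3039 = 0.4080 eV.
This matches 13.6 × (1/5² − 1/10²), so n_f = 5: the Pfund series.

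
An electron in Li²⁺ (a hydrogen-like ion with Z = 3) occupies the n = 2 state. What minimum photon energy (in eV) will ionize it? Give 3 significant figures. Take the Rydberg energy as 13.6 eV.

30.6 eV

E_n = −13.6 Z²/n² = −122.4/n² eV for Z = 3.
E_2 = −122.4/4 = −30.6 eV, so ionization (to E = 0) requires 30.6 eV.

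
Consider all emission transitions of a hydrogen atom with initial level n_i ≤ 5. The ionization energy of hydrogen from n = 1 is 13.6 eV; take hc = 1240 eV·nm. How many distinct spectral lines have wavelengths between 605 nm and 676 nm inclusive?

Enumerate all n_i → n_f pairs with 1 ≤ n_f < n_i ≤ 5 and compute λ = 1240 / [13.6·1·(1/n_f² − 1/n_i²)].
Lines falling in [605, 676] nm: 3→2 (656.5 nm).

1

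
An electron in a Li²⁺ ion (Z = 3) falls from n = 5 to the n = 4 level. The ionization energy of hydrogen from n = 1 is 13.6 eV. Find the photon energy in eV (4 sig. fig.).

2.754 eV

The Bohr energies scale as Z², so for Z = 3: E_n = −122.4/n² eV.
E_5 = −122.4/25 = −4.896 eV and E_4 = −122.4/16 = −7.650 eV.
The photon energy is |E_5 − E_4| = 2.754 eV.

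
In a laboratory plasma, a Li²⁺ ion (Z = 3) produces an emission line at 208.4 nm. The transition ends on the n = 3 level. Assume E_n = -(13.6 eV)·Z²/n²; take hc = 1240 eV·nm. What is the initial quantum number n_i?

The photon energy is ΔE = hc/λ = 1240 / 208.4 = 5.950 eV.
With Z = 3, ΔE = 122.4 × (1/n_f² − 1/n_i²), so 1/n_f² − 1/n_i² = 0.04861.
With n_f = 3: 1/n_i² = 1/9 − 0.04861 = 0.06250, so n_i ≈ 4.00.

n_i = 4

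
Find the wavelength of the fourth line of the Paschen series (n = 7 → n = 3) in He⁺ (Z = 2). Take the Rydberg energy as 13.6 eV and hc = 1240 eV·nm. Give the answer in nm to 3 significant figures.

251 nm

The Paschen series terminates on n_f = 3; the fourth line has n_i = 3+4 = 7.
ΔE = 54.40 × (1/3² − 1/7²) = 4.934 eV.
λ = 1240 / 4.934 = 251 nm.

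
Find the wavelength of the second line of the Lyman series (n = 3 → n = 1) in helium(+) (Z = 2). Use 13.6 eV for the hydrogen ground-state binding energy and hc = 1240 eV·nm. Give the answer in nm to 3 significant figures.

The Lyman series terminates on n_f = 1; the second line has n_i = 1+2 = 3.
ΔE = 54.40 × (1/1² − 1/3²) = 48.36 eV.
λ = 1240 / 48.36 = 25.6 nm.

25.6 nm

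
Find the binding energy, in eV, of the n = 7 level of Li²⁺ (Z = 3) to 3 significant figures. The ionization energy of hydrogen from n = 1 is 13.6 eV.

E_n = −13.6 Z²/n² = −122.4/n² eV for Z = 3.
E_7 = −122.4/49 = −2.50 eV, so ionization (to E = 0) requires 2.50 eV.

2.50 eV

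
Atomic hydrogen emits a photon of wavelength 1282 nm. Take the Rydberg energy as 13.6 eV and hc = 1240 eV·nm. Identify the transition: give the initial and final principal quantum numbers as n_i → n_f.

n_i = 5, n_f = 3

The photon energy is ΔE = hc/λ = 1240 / 1282 = 0.9672 eV.
With Z = 1, ΔE = 13.60 × (1/n_f² − 1/n_i²), so 1/n_f² − 1/n_i² = 0.07112.
Trying n_f = 3 gives 1/n_i² = 0.03999, i.e. n_i ≈ 5; this pair matches.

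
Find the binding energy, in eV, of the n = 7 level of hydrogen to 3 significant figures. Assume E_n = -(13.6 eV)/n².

0.278 eV

E_7 = −13.60/49 = −0.278 eV, so ionization (to E = 0) requires 0.278 eV.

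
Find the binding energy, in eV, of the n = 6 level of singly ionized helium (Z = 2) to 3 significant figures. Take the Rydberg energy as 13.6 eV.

1.51 eV

E_n = −13.6 Z²/n² = −54.40/n² eV for Z = 2.
E_6 = −54.40/36 = −1.51 eV, so ionization (to E = 0) requires 1.51 eV.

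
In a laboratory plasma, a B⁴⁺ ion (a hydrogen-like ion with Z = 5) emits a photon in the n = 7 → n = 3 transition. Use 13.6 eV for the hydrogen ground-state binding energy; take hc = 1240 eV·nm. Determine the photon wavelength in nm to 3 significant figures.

For Z = 5 the level energies scale as Z², so the effective Rydberg energy is 13.6 × 25 = 340.0 eV.
ΔE = 340.0 × (1/3² − 1/7²) = 340.0 × 0.09070 = 30.84 eV.
λ = hc/ΔE = 1240 / 30.84 = 40.2 nm.

40.2 nm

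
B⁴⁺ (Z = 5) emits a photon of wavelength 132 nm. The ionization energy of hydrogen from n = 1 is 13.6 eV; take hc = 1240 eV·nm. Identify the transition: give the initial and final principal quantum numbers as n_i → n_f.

The photon energy is ΔE = hc/λ = 1240 / 132 = 9.394 eV.
With Z = 5, ΔE = 340.0 × (1/n_f² − 1/n_i²), so 1/n_f² − 1/n_i² = 0.02763.
Trying n_f = 5 gives 1/n_i² = 0.01237, i.e. n_i ≈ 9; this pair matches.

n_i = 9, n_f = 5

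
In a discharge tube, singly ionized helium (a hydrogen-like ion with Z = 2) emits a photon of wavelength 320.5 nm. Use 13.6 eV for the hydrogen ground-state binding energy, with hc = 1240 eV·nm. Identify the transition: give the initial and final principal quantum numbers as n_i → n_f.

The photon energy is ΔE = hc/λ = 1240 / 320.5 = 3.869 eV.
With Z = 2, ΔE = 54.40 × (1/n_f² − 1/n_i²), so 1/n_f² − 1/n_i² = 0.07112.
Trying n_f = 3 gives 1/n_i² = 0.03999, i.e. n_i ≈ 5; this pair matches.

n_i = 5, n_f = 3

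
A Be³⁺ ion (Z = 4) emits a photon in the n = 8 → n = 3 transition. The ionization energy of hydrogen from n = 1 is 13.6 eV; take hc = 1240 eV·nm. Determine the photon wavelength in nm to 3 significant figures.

For Z = 4 the level energies scale as Z², so the effective Rydberg energy is 13.6 × 16 = 217.6 eV.
ΔE = 217.6 × (1/3² − 1/8²) = 217.6 × 0.09549 = 20.78 eV.
λ = hc/ΔE = 1240 / 20.78 = 59.7 nm.

59.7 nm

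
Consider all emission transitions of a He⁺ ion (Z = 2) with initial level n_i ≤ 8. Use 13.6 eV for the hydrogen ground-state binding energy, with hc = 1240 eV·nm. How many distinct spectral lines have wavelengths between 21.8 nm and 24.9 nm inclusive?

Enumerate all n_i → n_f pairs with 1 ≤ n_f < n_i ≤ 8 and compute λ = 1240 / [13.6·4·(1/n_f² − 1/n_i²)].
Lines falling in [21.8, 24.9] nm: 8→1 (23.16 nm), 7→1 (23.27 nm), 6→1 (23.45 nm), 5→1 (23.74 nm), 4→1 (24.31 nm).

5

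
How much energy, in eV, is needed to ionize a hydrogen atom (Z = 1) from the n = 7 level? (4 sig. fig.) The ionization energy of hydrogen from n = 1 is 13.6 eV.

E_7 = −13.60/49 = −0.2776 eV, so ionization (to E = 0) requires 0.2776 eV.

0.2776 eV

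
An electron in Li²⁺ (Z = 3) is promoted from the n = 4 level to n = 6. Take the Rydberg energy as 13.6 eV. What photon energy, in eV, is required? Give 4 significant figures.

The Bohr energies scale as Z², so for Z = 3: E_n = −122.4/n² eV.
E_6 = −122.4/36 = −3.400 eV and E_4 = −122.4/16 = −7.650 eV.
The photon energy is |E_6 − E_4| = 4.250 eV.

4.250 eV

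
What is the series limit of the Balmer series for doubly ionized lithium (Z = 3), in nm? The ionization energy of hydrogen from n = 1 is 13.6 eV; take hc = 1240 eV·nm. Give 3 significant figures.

40.5 nm

The Balmer series has lower level n_f = 2; the series limit corresponds to n_i → ∞.
ΔE_max = 13.6 × 9 / 2² = 30.60 eV.
λ_min = 1240 / 30.60 = 40.5 nm.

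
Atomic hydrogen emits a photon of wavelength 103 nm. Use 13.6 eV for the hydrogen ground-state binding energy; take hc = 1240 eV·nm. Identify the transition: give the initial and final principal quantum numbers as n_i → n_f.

The photon energy is ΔE = hc/λ = 1240 / 103 = 12.04 eV.
With Z = 1, ΔE = 13.60 × (1/n_f² − 1/n_i²), so 1/n_f² − 1/n_i² = 0.8852.
Trying n_f = 1 gives 1/n_i² = 0.1148, i.e. n_i ≈ 3; this pair matches.

n_i = 3, n_f = 1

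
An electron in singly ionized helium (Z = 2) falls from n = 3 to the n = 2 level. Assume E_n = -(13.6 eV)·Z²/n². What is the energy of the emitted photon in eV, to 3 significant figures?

The Bohr energies scale as Z², so for Z = 2: E_n = −54.40/n² eV.
E_3 = −54.40/9 = −6.044 eV and E_2 = −54.40/4 = −13.60 eV.
The photon energy is |E_3 − E_2| = 7.56 eV.

7.56 eV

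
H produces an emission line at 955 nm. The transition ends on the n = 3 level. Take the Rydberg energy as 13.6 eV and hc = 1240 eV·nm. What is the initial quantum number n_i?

n_i = 8

The photon energy is ΔE = hc/λ = 1240 / 955 = 1.298 eV.
With Z = 1, ΔE = 13.60 × (1/n_f² − 1/n_i²), so 1/n_f² − 1/n_i² = 0.09547.
With n_f = 3: 1/n_i² = 1/9 − 0.09547 = 0.01564, so n_i ≈ 8.00.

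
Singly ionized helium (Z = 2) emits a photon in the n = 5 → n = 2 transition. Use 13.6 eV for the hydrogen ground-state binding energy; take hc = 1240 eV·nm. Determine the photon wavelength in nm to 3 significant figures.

109 nm

For Z = 2 the level energies scale as Z², so the effective Rydberg energy is 13.6 × 4 = 54.40 eV.
ΔE = 54.40 × (1/2² − 1/5²) = 54.40 × 0.2100 = 11.42 eV.
λ = hc/ΔE = 1240 / 11.42 = 109 nm.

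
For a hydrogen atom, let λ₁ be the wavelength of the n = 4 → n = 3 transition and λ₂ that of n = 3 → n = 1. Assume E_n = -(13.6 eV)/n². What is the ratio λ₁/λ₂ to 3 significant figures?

18.3

λ ∝ 1/ΔE ∝ 1/(1/n_f² − 1/n_i²), and the Z² and hc factors cancel in the ratio.
λ₁/λ₂ = (1/1² − 1/3²)/(1/3² − 1/4²) = 0.8889/0.04861 = 18.3.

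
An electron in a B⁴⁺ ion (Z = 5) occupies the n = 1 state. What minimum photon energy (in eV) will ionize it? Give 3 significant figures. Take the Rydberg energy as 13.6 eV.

340 eV

E_n = −13.6 Z²/n² = −340.0/n² eV for Z = 5.
E_1 = −340.0/1 = −340 eV, so ionization (to E = 0) requires 340 eV.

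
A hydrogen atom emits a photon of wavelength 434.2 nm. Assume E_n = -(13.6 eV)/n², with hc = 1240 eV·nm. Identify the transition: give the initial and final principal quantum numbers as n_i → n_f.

n_i = 5, n_f = 2

The photon energy is ΔE = hc/λ = 1240 / 434.2 = 2.856 eV.
With Z = 1, ΔE = 13.60 × (1/n_f² − 1/n_i²), so 1/n_f² − 1/n_i² = 0.2100.
Trying n_f = 2 gives 1/n_i² = 0.04001, i.e. n_i ≈ 5; this pair matches.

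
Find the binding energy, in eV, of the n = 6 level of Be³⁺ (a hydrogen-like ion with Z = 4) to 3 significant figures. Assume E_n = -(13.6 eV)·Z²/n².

6.04 eV

E_n = −13.6 Z²/n² = −217.6/n² eV for Z = 4.
E_6 = −217.6/36 = −6.04 eV, so ionization (to E = 0) requires 6.04 eV.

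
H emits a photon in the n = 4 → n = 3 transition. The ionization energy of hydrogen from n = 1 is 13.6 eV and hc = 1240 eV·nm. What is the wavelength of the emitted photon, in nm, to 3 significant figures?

1880 nm

ΔE = 13.60 × (1/3² − 1/4²) = 13.60 × 0.04861 = 0.6611 eV.
λ = hc/ΔE = 1240 / 0.6611 = 1880 nm.
This line belongs to the Paschen series.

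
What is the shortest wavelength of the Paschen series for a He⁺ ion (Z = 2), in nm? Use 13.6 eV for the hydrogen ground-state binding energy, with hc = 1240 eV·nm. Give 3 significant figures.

205 nm

The Paschen series has lower level n_f = 3; the series limit corresponds to n_i → ∞.
ΔE_max = 13.6 × 4 / 3² = 6.044 eV.
λ_min = 1240 / 6.044 = 205 nm.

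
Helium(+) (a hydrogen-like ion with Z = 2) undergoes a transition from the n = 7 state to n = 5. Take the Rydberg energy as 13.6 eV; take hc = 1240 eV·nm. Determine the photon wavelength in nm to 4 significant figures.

For Z = 2 the level energies scale as Z², so the effective Rydberg energy is 13.6 × 4 = 54.40 eV.
ΔE = 54.40 × (1/5² − 1/7²) = 54.40 × 0.01959 = 1.066 eV.
λ = hc/ΔE = 1240 / 1.066 = 1163 nm.

1163 nm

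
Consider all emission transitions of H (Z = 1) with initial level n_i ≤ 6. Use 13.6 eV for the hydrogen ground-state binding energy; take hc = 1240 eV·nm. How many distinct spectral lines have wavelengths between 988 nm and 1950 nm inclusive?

Enumerate all n_i → n_f pairs with 1 ≤ n_f < n_i ≤ 6 and compute λ = 1240 / [13.6·1·(1/n_f² − 1/n_i²)].
Lines falling in [988, 1950] nm: 6→3 (1094 nm), 5→3 (1282 nm), 4→3 (1876 nm).

3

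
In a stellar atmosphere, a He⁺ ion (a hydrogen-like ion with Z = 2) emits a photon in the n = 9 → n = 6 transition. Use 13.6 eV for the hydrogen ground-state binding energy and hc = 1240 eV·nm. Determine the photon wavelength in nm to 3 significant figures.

For Z = 2 the level energies scale as Z², so the effective Rydberg energy is 13.6 × 4 = 54.40 eV.
ΔE = 54.40 × (1/6² − 1/9²) = 54.40 × 0.01543 = 0.8395 eV.
λ = hc/ΔE = 1240 / 0.8395 = 1480 nm.

1480 nm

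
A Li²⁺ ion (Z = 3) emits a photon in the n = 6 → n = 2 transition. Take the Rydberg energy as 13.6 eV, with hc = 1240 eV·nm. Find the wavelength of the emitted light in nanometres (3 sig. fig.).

For Z = 3 the level energies scale as Z², so the effective Rydberg energy is 13.6 × 9 = 122.4 eV.
ΔE = 122.4 × (1/2² − 1/6²) = 122.4 × 0.2222 = 27.20 eV.
λ = hc/ΔE = 1240 / 27.20 = 45.6 nm.

45.6 nm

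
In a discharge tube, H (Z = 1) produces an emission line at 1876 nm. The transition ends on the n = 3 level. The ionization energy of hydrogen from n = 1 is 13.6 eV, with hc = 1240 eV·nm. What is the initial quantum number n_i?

The photon energy is ΔE = hc/λ = 1240 / 1876 = 0.6610 eV.
With Z = 1, ΔE = 13.60 × (1/n_f² − 1/n_i²), so 1/n_f² − 1/n_i² = 0.04860.
With n_f = 3: 1/n_i² = 1/9 − 0.04860 = 0.06251, so n_i ≈ 4.00.

n_i = 4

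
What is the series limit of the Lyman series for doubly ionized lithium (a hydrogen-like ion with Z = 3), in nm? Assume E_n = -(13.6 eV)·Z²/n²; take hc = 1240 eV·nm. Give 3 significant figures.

10.1 nm

The Lyman series has lower level n_f = 1; the series limit corresponds to n_i → ∞.
ΔE_max = 13.6 × 9 / 1² = 122.4 eV.
λ_min = 1240 / 122.4 = 10.1 nm.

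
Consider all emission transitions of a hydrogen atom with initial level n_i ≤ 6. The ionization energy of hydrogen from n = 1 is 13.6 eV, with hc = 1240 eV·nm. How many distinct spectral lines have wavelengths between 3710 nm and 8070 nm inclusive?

2

Enumerate all n_i → n_f pairs with 1 ≤ n_f < n_i ≤ 6 and compute λ = 1240 / [13.6·1·(1/n_f² − 1/n_i²)].
Lines falling in [3710, 8070] nm: 5→4 (4052 nm), 6→5 (7460 nm).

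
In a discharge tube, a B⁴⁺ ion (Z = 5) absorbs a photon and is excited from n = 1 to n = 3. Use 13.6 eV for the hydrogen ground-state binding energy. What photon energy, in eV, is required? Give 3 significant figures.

302 eV

The Bohr energies scale as Z², so for Z = 5: E_n = −340.0/n² eV.
E_3 = −340.0/9 = −37.78 eV and E_1 = −340.0/1 = −340.0 eV.
The photon energy is |E_3 − E_1| = 302 eV.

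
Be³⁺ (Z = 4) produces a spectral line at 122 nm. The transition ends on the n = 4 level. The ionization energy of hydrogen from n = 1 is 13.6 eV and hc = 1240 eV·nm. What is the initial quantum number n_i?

The photon energy is ΔE = hc/λ = 1240 / 122 = 10.16 eV.
With Z = 4, ΔE = 217.6 × (1/n_f² − 1/n_i²), so 1/n_f² − 1/n_i² = 0.04671.
With n_f = 4: 1/n_i² = 1/16 − 0.04671 = 0.01579, so n_i ≈ 7.96.

n_i = 8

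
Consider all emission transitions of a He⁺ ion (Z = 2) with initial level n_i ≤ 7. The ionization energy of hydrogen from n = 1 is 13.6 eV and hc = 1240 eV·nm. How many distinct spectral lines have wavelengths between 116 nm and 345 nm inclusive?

Enumerate all n_i → n_f pairs with 1 ≤ n_f < n_i ≤ 7 and compute λ = 1240 / [13.6·4·(1/n_f² − 1/n_i²)].
Lines falling in [116, 345] nm: 4→2 (121.6 nm), 3→2 (164.1 nm), 7→3 (251.3 nm), 6→3 (273.5 nm), 5→3 (320.5 nm).

5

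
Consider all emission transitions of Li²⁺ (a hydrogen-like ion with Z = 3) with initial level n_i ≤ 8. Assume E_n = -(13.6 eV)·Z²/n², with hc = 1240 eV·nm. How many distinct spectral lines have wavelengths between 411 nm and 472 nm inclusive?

2

Enumerate all n_i → n_f pairs with 1 ≤ n_f < n_i ≤ 8 and compute λ = 1240 / [13.6·9·(1/n_f² − 1/n_i²)].
Lines falling in [411, 472] nm: 8→5 (415.6 nm), 5→4 (450.3 nm).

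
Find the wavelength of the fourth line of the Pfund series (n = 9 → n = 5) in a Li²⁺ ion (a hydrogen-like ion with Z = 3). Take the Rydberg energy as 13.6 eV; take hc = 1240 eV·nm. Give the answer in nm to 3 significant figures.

The Pfund series terminates on n_f = 5; the fourth line has n_i = 5+4 = 9.
ΔE = 122.4 × (1/5² − 1/9²) = 3.385 eV.
λ = 1240 / 3.385 = 366 nm.

366 nm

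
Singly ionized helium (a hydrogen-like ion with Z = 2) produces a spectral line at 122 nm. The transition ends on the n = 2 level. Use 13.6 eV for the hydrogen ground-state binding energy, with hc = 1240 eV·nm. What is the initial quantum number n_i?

n_i = 4

The photon energy is ΔE = hc/λ = 1240 / 122 = 10.16 eV.
With Z = 2, ΔE = 54.40 × (1/n_f² − 1/n_i²), so 1/n_f² − 1/n_i² = 0.1868.
With n_f = 2: 1/n_i² = 1/4 − 0.1868 = 0.06316, so n_i ≈ 3.98.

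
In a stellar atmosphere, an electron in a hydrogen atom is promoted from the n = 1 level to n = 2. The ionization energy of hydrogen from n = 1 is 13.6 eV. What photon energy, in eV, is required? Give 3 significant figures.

E_2 = −13.60/4 = −3.400 eV and E_1 = −13.60/1 = −13.60 eV.
The photon energy is |E_2 − E_1| = 10.2 eV.

10.2 eV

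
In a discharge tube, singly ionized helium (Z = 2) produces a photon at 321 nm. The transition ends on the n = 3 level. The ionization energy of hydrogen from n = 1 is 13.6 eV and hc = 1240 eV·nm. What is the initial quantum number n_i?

n_i = 5

The photon energy is ΔE = hc/λ = 1240 / 321 = 3.863 eV.
With Z = 2, ΔE = 54.40 × (1/n_f² − 1/n_i²), so 1/n_f² − 1/n_i² = 0.07101.
With n_f = 3: 1/n_i² = 1/9 − 0.07101 = 0.04010, so n_i ≈ 4.99.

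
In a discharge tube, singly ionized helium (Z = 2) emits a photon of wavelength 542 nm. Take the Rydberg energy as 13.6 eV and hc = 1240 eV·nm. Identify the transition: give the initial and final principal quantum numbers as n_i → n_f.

n_i = 7, n_f = 4

The photon energy is ΔE = hc/λ = 1240 / 542 = 2.288 eV.
With Z = 2, ΔE = 54.40 × (1/n_f² − 1/n_i²), so 1/n_f² − 1/n_i² = 0.04206.
Trying n_f = 4 gives 1/n_i² = 0.02044, i.e. n_i ≈ 7; this pair matches.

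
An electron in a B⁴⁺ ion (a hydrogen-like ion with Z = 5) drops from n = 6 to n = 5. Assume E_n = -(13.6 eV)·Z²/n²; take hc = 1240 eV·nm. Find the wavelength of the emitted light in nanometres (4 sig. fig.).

298.4 nm

For Z = 5 the level energies scale as Z², so the effective Rydberg energy is 13.6 × 25 = 340.0 eV.
ΔE = 340.0 × (1/5² − 1/6²) = 340.0 × 0.01222 = 4.156 eV.
λ = hc/ΔE = 1240 / 4.156 = 298.4 nm.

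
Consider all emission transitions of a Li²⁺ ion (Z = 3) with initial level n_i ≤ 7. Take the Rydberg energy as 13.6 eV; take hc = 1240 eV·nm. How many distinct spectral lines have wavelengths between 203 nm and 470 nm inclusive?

Enumerate all n_i → n_f pairs with 1 ≤ n_f < n_i ≤ 7 and compute λ = 1240 / [13.6·9·(1/n_f² − 1/n_i²)].
Lines falling in [203, 470] nm: 4→3 (208.4 nm), 7→4 (240.7 nm), 6→4 (291.8 nm), 5→4 (450.3 nm).

4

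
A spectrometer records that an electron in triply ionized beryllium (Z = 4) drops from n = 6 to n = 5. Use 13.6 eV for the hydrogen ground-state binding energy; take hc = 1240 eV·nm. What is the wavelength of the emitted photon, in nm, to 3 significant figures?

For Z = 4 the level energies scale as Z², so the effective Rydberg energy is 13.6 × 16 = 217.6 eV.
ΔE = 217.6 × (1/5² − 1/6²) = 217.6 × 0.01222 = 2.660 eV.
λ = hc/ΔE = 1240 / 2.660 = 466 nm.

466 nm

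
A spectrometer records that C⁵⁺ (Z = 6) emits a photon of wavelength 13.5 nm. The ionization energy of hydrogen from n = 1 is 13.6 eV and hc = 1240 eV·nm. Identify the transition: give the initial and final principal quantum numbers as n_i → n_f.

The photon energy is ΔE = hc/λ = 1240 / 13.5 = 91.85 eV.
With Z = 6, ΔE = 489.6 × (1/n_f² − 1/n_i²), so 1/n_f² − 1/n_i² = 0.1876.
Trying n_f = 2 gives 1/n_i² = 0.06239, i.e. n_i ≈ 4; this pair matches.

n_i = 4, n_f = 2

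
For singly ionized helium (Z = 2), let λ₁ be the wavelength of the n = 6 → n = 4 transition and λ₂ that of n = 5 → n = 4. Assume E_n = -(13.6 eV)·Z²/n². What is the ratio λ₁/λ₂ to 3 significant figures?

0.648

λ ∝ 1/ΔE ∝ 1/(1/n_f² − 1/n_i²), and the Z² and hc factors cancel in the ratio.
λ₁/λ₂ = (1/4² − 1/5²)/(1/4² − 1/6²) = 0.02250/0.03472 = 0.648.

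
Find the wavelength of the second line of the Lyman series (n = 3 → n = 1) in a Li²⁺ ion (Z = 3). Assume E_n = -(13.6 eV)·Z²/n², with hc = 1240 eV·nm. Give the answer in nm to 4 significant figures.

The Lyman series terminates on n_f = 1; the second line has n_i = 1+2 = 3.
ΔE = 122.4 × (1/1² − 1/3²) = 108.8 eV.
λ = 1240 / 108.8 = 11.40 nm.

11.40 nm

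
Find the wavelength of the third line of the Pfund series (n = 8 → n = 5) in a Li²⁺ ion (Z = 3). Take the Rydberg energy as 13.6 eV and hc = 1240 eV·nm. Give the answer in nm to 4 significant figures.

415.6 nm

The Pfund series terminates on n_f = 5; the third line has n_i = 5+3 = 8.
ΔE = 122.4 × (1/5² − 1/8²) = 2.984 eV.
λ = 1240 / 2.984 = 415.6 nm.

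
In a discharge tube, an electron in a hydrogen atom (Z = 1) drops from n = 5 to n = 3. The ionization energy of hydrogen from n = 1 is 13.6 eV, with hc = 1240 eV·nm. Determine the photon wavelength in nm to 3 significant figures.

1280 nm

ΔE = 13.60 × (1/3² − 1/5²) = 13.60 × 0.07111 = 0.9671 eV.
λ = hc/ΔE = 1240 / 0.9671 = 1280 nm.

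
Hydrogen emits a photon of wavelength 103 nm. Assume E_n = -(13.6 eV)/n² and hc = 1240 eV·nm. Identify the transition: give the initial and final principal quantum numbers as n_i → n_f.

n_i = 3, n_f = 1

The photon energy is ΔE = hc/λ = 1240 / 103 = 12.04 eV.
With Z = 1, ΔE = 13.60 × (1/n_f² − 1/n_i²), so 1/n_f² − 1/n_i² = 0.8852.
Trying n_f = 1 gives 1/n_i² = 0.1148, i.e. n_i ≈ 3; this pair matches.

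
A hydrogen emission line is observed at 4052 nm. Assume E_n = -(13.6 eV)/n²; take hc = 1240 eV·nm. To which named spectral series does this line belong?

Brackett

ΔE = 1240/4052 = 0.3060 eV.
This matches 13.6 × (1/4² − 1/5²), so n_f = 4: the Brackett series.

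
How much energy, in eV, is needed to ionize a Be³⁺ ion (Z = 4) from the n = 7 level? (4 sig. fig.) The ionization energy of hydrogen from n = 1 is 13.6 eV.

4.441 eV

E_n = −13.6 Z²/n² = −217.6/n² eV for Z = 4.
E_7 = −217.6/49 = −4.441 eV, so ionization (to E = 0) requires 4.441 eV.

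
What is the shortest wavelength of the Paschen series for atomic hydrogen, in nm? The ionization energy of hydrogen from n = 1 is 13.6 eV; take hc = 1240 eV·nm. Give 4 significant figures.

The Paschen series has lower level n_f = 3; the series limit corresponds to n_i → ∞.
ΔE_max = 13.6 × 1 / 3² = 1.511 eV.
λ_min = 1240 / 1.511 = 820.6 nm.

820.6 nm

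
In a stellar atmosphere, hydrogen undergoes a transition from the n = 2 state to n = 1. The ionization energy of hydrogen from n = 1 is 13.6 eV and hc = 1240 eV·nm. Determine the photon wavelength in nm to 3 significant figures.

122 nm

ΔE = 13.60 × (1/1² − 1/2²) = 13.60 × 0.7500 = 10.20 eV.
λ = hc/ΔE = 1240 / 10.20 = 122 nm.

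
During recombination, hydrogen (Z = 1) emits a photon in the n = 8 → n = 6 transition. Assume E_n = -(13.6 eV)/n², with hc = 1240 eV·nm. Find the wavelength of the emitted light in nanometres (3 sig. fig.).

7500 nm

ΔE = 13.60 × (1/6² − 1/8²) = 13.60 × 0.01215 = 0.1653 eV.
λ = hc/ΔE = 1240 / 0.1653 = 7500 nm.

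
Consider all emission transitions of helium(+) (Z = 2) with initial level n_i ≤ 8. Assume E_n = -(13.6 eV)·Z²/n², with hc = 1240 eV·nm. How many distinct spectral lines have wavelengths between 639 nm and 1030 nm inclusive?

Enumerate all n_i → n_f pairs with 1 ≤ n_f < n_i ≤ 8 and compute λ = 1240 / [13.6·4·(1/n_f² − 1/n_i²)].
Lines falling in [639, 1030] nm: 6→4 (656.5 nm), 8→5 (935.1 nm), 5→4 (1013 nm).

3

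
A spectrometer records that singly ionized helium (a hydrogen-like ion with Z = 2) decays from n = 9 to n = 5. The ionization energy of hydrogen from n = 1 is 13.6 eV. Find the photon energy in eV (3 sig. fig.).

The Bohr energies scale as Z², so for Z = 2: E_n = −54.40/n² eV.
E_9 = −54.40/81 = −0.6716 eV and E_5 = −54.40/25 = −2.176 eV.
The photon energy is |E_9 − E_5| = 1.50 eV.

1.50 eV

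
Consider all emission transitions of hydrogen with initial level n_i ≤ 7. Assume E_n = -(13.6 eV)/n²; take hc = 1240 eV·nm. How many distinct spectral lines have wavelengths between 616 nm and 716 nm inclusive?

1

Enumerate all n_i → n_f pairs with 1 ≤ n_f < n_i ≤ 7 and compute λ = 1240 / [13.6·1·(1/n_f² − 1/n_i²)].
Lines falling in [616, 716] nm: 3→2 (656.5 nm).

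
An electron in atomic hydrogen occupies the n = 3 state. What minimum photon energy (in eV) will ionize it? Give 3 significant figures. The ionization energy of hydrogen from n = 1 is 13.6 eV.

1.51 eV

E_3 = −13.60/9 = −1.51 eV, so ionization (to E = 0) requires 1.51 eV.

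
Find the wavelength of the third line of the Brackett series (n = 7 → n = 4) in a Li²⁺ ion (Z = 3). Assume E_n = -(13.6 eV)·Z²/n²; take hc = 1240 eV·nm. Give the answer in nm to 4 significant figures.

The Brackett series terminates on n_f = 4; the third line has n_i = 4+3 = 7.
ΔE = 122.4 × (1/4² − 1/7²) = 5.152 eV.
λ = 1240 / 5.152 = 240.7 nm.

240.7 nm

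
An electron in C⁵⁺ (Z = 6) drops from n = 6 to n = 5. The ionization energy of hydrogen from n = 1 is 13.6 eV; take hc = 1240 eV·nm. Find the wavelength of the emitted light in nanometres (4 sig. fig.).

For Z = 6 the level energies scale as Z², so the effective Rydberg energy is 13.6 × 36 = 489.6 eV.
ΔE = 489.6 × (1/5² − 1/6²) = 489.6 × 0.01222 = 5.984 eV.
λ = hc/ΔE = 1240 / 5.984 = 207.2 nm.

207.2 nm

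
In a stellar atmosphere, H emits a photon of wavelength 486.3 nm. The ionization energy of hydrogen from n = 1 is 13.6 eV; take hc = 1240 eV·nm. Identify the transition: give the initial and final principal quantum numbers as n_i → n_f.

The photon energy is ΔE = hc/λ = 1240 / 486.3 = 2.550 eV.
With Z = 1, ΔE = 13.60 × (1/n_f² − 1/n_i²), so 1/n_f² − 1/n_i² = 0.1875.
Trying n_f = 2 gives 1/n_i² = 0.06251, i.e. n_i ≈ 4; this pair matches.

n_i = 4, n_f = 2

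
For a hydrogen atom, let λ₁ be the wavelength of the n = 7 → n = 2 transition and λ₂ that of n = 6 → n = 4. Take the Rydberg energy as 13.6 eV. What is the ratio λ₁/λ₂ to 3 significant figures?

λ ∝ 1/ΔE ∝ 1/(1/n_f² − 1/n_i²), and the Z² and hc factors cancel in the ratio.
λ₁/λ₂ = (1/4² − 1/6²)/(1/2² − 1/7²) = 0.03472/0.2296 = 0.151.

0.151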